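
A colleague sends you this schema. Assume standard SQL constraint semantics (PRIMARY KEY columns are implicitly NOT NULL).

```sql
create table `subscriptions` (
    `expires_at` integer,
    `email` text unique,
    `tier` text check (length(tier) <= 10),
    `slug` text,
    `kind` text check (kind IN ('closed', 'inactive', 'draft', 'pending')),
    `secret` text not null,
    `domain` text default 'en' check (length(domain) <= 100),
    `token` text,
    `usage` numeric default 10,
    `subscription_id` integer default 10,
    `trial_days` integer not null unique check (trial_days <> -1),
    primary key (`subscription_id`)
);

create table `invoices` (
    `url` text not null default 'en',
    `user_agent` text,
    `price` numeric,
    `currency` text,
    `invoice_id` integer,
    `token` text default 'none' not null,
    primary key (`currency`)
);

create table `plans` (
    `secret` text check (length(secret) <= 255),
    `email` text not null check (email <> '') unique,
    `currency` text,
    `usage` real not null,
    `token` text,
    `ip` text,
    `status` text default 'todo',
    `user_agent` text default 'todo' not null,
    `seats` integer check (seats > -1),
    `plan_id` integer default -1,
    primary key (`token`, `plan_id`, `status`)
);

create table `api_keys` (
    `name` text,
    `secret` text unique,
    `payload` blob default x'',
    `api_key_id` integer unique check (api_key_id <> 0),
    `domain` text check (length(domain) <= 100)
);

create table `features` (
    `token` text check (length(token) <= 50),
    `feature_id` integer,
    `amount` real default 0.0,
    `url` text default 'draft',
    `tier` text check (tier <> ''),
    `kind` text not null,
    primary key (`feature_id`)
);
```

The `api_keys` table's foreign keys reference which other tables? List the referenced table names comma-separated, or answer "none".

none

No column in api_keys has a REFERENCES clause.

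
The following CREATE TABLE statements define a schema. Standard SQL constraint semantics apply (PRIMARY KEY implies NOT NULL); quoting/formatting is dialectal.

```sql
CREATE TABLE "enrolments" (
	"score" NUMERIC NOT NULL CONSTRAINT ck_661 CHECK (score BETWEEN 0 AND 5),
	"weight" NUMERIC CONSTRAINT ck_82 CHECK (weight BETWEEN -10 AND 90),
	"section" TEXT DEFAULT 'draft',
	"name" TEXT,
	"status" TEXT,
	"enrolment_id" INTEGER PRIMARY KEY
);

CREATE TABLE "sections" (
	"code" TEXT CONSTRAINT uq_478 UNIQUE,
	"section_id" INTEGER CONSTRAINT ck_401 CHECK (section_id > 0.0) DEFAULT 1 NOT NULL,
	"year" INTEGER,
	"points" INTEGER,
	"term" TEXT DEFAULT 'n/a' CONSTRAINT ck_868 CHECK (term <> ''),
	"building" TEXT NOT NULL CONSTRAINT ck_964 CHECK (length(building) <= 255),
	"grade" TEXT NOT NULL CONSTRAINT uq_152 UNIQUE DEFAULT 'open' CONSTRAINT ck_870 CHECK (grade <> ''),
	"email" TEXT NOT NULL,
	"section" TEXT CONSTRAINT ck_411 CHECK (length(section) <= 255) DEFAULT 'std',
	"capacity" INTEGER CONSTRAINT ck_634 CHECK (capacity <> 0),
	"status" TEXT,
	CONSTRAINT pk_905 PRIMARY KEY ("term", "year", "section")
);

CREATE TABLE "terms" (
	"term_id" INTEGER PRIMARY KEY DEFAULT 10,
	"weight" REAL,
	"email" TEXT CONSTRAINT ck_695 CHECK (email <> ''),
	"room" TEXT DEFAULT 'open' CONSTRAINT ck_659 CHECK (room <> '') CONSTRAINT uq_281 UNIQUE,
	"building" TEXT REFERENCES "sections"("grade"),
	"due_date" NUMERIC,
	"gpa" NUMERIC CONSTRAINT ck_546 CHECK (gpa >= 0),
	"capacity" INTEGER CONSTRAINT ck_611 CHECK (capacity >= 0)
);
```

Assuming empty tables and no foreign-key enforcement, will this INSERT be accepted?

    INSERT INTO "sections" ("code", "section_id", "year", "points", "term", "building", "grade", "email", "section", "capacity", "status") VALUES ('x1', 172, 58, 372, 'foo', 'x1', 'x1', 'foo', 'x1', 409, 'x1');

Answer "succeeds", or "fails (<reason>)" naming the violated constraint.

NOT NULL columns: building is supplied; email is supplied; grade is supplied; section is supplied; section_id is supplied; term is supplied; year is supplied.
CHECK constraints: 172 satisfies (section_id > 0.0); 'foo' satisfies (term <> ''); 'x1' satisfies (length(building) <= 255); 'x1' satisfies (grade <> ''); 'x1' satisfies (length(section) <= 255); 409 satisfies (capacity <> 0).
No constraint is violated.

succeeds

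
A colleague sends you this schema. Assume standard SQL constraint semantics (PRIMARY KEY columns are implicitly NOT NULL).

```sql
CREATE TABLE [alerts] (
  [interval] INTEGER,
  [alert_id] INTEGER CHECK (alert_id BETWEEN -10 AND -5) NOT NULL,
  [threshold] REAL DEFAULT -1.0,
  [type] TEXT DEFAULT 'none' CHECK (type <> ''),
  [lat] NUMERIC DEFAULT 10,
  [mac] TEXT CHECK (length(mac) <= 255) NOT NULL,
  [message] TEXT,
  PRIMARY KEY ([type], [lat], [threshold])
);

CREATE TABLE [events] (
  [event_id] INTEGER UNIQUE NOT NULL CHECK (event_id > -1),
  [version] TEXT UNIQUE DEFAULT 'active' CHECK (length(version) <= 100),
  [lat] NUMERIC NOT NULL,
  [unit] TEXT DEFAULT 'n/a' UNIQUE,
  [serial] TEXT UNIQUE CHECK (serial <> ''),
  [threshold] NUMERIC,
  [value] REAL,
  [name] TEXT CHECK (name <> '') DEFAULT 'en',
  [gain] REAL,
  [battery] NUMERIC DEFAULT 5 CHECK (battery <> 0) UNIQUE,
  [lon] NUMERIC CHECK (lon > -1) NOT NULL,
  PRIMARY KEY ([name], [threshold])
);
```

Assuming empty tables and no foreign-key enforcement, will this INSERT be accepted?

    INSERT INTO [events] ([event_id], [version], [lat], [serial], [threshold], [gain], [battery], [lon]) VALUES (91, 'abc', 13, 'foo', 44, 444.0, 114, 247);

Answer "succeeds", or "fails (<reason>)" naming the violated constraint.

NOT NULL columns: event_id is supplied; lat is supplied; lon is supplied; name defaults to 'en'; threshold is supplied.
CHECK constraints: 91 satisfies (event_id > -1); 'abc' satisfies (length(version) <= 100); 'foo' satisfies (serial <> ''); 114 satisfies (battery <> 0); 247 satisfies (lon > -1).
No constraint is violated.

succeeds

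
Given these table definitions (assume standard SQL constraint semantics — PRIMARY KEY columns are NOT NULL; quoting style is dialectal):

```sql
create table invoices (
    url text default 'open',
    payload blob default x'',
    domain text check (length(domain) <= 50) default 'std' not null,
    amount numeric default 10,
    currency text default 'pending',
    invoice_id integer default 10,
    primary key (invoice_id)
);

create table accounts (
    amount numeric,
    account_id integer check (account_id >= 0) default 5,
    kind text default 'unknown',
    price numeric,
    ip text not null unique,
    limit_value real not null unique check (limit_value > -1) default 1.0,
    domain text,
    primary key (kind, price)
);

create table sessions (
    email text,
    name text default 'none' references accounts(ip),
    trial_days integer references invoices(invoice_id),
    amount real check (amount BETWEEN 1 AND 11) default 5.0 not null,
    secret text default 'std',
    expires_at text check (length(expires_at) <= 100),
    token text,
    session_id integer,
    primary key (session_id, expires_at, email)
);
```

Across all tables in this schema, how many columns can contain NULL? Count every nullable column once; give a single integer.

11

invoices: 4 nullable (url, payload, amount, currency — PK (invoice_id) and explicit NOT NULL columns excluded).
accounts: 3 nullable (amount, account_id, domain — PK (kind, price) and explicit NOT NULL columns excluded).
sessions: 4 nullable (name, trial_days, secret, token — PK (session_id, expires_at, email) and explicit NOT NULL columns excluded).
Total: 4 + 3 + 4 = 11.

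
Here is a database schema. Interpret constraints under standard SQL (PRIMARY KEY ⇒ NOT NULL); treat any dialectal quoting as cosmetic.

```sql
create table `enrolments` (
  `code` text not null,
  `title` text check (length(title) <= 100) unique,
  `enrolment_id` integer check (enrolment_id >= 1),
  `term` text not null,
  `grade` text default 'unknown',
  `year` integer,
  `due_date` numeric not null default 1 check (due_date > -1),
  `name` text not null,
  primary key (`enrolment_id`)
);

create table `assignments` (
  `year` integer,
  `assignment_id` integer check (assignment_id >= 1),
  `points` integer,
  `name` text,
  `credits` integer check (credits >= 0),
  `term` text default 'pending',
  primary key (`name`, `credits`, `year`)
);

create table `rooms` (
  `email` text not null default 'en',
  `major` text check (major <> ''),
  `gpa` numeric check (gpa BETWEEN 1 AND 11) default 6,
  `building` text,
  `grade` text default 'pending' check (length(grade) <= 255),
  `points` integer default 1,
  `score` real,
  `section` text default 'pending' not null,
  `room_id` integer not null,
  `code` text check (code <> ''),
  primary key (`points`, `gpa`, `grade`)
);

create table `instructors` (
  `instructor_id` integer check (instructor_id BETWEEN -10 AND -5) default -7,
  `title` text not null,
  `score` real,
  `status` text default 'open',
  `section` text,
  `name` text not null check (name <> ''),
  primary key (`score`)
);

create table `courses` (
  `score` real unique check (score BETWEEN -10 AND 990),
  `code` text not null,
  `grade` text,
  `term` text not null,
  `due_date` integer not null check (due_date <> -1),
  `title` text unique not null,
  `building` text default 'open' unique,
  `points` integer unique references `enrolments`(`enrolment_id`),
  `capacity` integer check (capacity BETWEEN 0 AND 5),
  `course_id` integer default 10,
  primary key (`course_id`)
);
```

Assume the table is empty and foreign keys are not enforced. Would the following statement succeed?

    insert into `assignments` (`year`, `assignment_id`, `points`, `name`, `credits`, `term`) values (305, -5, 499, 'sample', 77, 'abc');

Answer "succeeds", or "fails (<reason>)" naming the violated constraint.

The value -5 for assignment_id violates CHECK (assignment_id >= 1).

fails (CHECK on assignment_id)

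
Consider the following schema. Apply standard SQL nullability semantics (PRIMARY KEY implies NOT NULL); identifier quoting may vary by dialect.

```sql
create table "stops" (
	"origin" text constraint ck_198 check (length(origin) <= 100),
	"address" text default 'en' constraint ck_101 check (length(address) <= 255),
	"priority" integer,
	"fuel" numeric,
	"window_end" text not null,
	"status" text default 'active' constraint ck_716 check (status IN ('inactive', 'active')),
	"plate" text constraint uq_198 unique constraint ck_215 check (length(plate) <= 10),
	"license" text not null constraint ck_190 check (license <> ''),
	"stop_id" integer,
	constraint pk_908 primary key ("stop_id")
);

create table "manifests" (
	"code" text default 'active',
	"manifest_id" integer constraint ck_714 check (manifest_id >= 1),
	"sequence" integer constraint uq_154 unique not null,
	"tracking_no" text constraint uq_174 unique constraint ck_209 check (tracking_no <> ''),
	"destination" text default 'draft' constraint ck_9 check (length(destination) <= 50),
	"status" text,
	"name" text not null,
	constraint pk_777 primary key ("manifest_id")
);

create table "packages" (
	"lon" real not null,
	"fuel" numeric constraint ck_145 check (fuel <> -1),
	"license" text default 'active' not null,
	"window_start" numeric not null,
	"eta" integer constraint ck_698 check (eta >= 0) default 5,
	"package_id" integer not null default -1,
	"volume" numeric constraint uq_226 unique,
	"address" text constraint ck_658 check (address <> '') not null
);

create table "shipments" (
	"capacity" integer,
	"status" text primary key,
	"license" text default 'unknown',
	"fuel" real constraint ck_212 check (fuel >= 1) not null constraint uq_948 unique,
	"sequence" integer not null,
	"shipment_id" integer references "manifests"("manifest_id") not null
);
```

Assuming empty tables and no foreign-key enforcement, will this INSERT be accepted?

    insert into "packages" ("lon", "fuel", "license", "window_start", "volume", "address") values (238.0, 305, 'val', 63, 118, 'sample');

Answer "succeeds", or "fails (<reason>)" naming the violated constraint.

NOT NULL columns: address is supplied; license is supplied; lon is supplied; package_id defaults to -1; window_start is supplied.
CHECK constraints: 305 satisfies (fuel <> -1); 'sample' satisfies (address <> '').
No constraint is violated.

succeeds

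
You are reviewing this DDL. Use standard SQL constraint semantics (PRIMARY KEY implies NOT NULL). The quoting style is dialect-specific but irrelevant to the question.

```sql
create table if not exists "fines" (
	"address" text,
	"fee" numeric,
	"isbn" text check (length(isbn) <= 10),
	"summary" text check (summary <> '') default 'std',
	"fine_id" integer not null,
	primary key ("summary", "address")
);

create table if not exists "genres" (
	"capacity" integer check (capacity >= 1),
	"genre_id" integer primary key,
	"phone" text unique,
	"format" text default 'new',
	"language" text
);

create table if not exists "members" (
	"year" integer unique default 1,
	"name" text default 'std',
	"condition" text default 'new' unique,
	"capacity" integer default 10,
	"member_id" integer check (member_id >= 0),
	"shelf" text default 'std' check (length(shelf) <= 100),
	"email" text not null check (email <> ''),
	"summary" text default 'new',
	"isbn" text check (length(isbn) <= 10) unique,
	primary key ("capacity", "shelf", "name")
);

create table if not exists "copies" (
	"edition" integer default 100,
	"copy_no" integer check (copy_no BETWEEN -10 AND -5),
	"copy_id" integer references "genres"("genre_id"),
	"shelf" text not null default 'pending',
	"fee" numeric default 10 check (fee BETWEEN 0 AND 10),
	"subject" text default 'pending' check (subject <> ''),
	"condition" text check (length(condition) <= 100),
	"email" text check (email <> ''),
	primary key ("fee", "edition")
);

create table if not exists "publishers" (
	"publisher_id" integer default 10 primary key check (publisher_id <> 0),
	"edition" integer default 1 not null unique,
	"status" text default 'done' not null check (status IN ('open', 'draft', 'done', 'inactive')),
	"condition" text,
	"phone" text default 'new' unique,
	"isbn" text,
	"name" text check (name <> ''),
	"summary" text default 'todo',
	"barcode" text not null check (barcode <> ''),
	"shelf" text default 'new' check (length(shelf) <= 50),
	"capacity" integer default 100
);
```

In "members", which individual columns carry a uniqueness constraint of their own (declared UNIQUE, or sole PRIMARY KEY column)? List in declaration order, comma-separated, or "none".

year, condition, isbn

- year: declared UNIQUE → unique.
- name: part of a composite PRIMARY KEY — only the tuple is unique, not this column on its own.
- condition: declared UNIQUE → unique.
- capacity: part of a composite PRIMARY KEY — only the tuple is unique, not this column on its own.
- member_id: no UNIQUE or single-column PK constraint.
- shelf: part of a composite PRIMARY KEY — only the tuple is unique, not this column on its own.
- email: no UNIQUE or single-column PK constraint.
- summary: no UNIQUE or single-column PK constraint.
- isbn: declared UNIQUE → unique.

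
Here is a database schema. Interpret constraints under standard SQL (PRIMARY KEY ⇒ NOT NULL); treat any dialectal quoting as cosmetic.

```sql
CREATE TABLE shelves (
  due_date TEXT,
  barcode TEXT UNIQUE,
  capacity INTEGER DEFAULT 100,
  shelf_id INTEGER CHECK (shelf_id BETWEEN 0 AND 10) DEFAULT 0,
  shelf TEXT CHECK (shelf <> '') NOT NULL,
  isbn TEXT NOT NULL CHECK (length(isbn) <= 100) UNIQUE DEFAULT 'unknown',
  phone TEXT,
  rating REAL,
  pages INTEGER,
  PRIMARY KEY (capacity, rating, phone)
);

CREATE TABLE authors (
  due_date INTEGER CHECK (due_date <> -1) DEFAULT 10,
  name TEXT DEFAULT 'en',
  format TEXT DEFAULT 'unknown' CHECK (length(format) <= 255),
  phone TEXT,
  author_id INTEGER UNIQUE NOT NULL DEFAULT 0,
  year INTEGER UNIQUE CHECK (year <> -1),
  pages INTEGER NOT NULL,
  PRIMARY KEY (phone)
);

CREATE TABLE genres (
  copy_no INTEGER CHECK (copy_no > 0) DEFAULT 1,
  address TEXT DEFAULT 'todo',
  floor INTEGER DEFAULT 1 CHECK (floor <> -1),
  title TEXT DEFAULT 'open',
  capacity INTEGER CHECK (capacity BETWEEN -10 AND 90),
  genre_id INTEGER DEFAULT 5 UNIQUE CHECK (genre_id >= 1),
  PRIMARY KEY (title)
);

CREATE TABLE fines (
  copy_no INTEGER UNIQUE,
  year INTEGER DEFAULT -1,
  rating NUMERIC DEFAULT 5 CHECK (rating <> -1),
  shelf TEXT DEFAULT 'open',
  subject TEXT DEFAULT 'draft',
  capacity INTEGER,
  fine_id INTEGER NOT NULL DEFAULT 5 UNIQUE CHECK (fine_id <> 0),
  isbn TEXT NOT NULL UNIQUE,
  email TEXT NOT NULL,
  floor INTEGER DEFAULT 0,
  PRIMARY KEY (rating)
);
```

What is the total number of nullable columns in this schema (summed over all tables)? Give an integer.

19

shelves: 4 nullable (due_date, barcode, shelf_id, pages — PK (capacity, rating, phone) and explicit NOT NULL columns excluded).
authors: 4 nullable (due_date, name, format, year — PK (phone) and explicit NOT NULL columns excluded).
genres: 5 nullable (copy_no, address, floor, capacity, genre_id — PK (title) and explicit NOT NULL columns excluded).
fines: 6 nullable (copy_no, year, shelf, subject, capacity, floor — PK (rating) and explicit NOT NULL columns excluded).
Total: 4 + 4 + 5 + 6 = 19.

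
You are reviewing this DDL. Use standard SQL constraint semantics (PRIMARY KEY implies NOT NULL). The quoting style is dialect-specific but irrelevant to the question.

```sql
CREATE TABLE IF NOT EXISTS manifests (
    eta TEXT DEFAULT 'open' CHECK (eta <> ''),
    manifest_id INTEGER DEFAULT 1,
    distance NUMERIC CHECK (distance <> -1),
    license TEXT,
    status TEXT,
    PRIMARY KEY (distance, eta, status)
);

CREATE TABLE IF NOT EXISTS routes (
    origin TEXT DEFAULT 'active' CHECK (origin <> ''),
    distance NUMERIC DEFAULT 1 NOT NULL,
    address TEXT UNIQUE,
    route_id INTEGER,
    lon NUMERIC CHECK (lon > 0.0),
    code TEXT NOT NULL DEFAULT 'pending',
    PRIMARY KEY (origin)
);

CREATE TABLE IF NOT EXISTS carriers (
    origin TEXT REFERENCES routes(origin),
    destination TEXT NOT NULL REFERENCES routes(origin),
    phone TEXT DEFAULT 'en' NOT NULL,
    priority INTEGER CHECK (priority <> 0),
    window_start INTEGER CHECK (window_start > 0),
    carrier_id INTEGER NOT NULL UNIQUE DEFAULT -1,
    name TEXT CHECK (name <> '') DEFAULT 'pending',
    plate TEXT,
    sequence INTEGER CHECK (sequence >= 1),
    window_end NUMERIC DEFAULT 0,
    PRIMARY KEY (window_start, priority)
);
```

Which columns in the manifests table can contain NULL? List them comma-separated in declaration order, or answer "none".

manifest_id, license

- eta: part of the PRIMARY KEY, which implies NOT NULL → not nullable.
- manifest_id: DEFAULT only fills an omitted column; an explicit NULL is still allowed → nullable.
- distance: part of the PRIMARY KEY, which implies NOT NULL → not nullable.
- license: no NOT NULL constraint applies → nullable.
- status: part of the PRIMARY KEY, which implies NOT NULL → not nullable.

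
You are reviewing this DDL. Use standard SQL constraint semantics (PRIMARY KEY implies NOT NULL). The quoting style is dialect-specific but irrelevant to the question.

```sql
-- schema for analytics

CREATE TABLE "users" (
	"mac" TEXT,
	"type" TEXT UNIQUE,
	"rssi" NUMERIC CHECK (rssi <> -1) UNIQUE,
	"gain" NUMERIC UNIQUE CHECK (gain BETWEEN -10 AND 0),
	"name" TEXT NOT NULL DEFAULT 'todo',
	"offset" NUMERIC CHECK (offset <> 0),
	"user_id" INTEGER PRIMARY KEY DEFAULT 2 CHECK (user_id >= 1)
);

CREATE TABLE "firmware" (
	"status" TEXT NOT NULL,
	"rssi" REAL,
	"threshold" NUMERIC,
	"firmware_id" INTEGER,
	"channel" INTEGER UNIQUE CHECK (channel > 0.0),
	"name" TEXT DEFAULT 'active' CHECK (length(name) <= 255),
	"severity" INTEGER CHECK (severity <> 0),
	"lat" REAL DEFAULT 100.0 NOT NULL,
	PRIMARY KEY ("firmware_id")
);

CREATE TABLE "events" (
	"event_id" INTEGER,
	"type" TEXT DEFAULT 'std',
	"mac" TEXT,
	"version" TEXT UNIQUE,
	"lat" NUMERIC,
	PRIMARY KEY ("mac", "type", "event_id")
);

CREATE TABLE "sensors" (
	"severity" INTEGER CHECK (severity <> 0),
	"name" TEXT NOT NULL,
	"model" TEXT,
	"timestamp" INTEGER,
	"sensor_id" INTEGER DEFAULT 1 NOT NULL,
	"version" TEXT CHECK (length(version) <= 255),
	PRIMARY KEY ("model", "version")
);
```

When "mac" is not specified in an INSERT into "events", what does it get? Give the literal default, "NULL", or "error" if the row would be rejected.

mac has no DEFAULT clause.
Omitting it would insert NULL, but it is part of the PRIMARY KEY, so the INSERT fails.

error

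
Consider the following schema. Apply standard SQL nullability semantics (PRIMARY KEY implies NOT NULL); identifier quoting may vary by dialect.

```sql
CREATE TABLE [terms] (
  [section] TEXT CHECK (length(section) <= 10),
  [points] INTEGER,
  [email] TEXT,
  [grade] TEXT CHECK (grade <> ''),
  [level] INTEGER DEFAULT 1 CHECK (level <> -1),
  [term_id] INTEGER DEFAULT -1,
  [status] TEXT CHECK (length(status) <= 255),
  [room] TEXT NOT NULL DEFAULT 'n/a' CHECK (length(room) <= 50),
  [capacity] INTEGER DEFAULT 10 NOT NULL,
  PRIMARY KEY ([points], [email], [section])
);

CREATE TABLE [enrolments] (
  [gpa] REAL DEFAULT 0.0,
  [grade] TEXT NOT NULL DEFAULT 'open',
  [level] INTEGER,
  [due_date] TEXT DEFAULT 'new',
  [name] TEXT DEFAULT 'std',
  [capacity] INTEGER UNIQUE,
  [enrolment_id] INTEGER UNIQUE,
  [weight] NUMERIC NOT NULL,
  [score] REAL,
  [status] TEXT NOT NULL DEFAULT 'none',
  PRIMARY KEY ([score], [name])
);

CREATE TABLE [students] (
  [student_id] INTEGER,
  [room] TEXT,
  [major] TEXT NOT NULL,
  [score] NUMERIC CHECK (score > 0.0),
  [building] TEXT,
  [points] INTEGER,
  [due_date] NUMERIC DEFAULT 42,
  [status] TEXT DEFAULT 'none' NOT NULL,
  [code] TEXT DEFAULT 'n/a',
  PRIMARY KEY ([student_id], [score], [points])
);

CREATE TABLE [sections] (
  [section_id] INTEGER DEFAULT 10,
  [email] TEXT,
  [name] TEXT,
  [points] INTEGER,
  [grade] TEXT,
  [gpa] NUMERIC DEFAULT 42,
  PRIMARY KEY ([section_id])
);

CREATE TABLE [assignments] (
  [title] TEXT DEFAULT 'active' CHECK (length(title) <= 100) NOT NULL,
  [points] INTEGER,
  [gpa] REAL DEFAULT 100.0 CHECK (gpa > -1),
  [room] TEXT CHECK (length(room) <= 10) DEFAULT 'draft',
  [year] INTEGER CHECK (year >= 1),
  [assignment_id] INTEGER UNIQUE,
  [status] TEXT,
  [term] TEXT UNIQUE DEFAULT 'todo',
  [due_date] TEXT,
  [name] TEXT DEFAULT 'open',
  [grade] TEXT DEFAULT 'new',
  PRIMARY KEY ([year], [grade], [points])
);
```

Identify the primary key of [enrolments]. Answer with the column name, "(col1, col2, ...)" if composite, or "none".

A table-level PRIMARY KEY clause names 2 columns: score, name.
This is a composite key — the combination is unique, not each column individually.

(score, name)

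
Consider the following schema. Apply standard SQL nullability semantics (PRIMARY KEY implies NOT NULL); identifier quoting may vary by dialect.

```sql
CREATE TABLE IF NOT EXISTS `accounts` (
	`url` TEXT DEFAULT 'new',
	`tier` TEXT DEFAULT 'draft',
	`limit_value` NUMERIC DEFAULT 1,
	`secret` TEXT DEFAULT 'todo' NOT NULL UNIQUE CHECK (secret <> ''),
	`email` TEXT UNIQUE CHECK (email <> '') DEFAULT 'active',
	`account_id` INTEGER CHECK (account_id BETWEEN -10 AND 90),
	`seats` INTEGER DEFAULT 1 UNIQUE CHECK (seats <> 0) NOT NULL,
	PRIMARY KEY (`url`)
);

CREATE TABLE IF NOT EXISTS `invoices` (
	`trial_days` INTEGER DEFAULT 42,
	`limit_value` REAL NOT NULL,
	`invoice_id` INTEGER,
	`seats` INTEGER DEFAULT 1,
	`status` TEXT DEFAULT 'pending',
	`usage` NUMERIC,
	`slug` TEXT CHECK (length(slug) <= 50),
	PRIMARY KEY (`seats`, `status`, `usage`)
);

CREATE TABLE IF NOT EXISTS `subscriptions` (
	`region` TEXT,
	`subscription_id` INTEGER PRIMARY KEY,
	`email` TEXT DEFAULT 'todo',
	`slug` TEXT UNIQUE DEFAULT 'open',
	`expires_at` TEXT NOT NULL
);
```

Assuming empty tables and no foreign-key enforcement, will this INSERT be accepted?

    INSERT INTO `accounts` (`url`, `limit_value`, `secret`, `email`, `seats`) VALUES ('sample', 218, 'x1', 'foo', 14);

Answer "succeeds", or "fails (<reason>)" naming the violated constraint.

succeeds

NOT NULL columns: seats is supplied; secret is supplied; url is supplied.
CHECK constraints: 'x1' satisfies (secret <> ''); 'foo' satisfies (email <> ''); 14 satisfies (seats <> 0).
No constraint is violated.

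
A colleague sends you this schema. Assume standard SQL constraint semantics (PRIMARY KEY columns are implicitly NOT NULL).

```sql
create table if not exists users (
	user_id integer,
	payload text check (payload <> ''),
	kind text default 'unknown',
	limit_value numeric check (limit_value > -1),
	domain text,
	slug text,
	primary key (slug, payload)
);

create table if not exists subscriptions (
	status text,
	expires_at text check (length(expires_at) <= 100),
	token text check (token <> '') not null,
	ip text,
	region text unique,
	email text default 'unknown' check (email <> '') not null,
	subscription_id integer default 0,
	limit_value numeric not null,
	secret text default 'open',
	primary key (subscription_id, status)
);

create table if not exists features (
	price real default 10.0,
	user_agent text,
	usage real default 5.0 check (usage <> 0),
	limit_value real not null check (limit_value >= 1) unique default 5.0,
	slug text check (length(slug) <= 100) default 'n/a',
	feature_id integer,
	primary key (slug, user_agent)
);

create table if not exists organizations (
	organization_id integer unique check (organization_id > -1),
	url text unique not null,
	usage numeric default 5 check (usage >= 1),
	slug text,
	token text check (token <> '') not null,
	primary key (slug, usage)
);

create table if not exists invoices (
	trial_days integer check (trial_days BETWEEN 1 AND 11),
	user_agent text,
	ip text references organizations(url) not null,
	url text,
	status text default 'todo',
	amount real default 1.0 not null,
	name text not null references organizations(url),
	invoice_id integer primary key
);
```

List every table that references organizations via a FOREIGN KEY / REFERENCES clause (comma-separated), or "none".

invoices

- invoices.ip references organizations(url).
- invoices.name references organizations(url).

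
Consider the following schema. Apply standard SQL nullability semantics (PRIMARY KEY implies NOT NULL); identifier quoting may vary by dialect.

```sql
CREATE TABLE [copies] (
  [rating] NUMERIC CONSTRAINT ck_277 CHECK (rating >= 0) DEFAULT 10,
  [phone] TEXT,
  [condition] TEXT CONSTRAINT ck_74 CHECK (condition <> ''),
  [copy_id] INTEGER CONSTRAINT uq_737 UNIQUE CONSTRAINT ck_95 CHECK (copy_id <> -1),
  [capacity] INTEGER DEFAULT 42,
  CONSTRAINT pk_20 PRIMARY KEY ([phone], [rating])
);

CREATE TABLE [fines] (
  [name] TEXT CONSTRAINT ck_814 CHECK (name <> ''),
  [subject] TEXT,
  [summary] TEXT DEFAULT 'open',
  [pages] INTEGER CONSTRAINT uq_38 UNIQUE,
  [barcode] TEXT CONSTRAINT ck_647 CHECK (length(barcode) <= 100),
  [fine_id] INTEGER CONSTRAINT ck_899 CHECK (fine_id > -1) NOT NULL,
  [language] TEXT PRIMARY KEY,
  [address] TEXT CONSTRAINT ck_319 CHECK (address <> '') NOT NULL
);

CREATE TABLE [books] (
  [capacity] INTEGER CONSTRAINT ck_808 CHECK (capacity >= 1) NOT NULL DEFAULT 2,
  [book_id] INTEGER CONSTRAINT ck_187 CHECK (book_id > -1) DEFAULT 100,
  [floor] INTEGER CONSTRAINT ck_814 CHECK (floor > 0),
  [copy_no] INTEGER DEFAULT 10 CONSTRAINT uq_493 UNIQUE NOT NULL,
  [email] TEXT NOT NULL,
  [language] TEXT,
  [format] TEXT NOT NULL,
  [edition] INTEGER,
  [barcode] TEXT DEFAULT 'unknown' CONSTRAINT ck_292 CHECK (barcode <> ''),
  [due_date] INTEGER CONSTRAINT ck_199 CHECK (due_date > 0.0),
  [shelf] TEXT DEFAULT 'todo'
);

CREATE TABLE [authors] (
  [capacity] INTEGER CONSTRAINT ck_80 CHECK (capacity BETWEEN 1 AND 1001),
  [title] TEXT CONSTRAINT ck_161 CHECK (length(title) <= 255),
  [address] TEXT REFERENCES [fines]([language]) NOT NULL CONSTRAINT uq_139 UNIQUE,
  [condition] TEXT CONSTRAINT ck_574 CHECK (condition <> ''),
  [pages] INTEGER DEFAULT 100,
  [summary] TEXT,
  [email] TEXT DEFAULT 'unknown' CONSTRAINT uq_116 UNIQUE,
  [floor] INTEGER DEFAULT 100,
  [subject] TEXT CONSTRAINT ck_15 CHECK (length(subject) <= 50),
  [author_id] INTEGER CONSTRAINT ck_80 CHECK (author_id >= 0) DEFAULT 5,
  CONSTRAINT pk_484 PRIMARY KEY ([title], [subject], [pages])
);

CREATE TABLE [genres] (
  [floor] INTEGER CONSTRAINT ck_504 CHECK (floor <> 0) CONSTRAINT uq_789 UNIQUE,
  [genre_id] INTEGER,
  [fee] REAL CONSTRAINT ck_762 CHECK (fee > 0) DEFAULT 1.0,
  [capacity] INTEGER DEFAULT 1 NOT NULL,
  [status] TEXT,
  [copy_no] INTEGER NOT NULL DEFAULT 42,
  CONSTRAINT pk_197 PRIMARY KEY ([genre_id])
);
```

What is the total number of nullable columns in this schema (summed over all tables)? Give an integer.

24

copies: 3 nullable (condition, copy_id, capacity — PK (phone, rating) and explicit NOT NULL columns excluded).
fines: 5 nullable (name, subject, summary, pages, barcode — PK (language) and explicit NOT NULL columns excluded).
books: 7 nullable (book_id, floor, language, edition, barcode, due_date, shelf — PK none and explicit NOT NULL columns excluded).
authors: 6 nullable (capacity, condition, summary, email, floor, author_id — PK (title, subject, pages) and explicit NOT NULL columns excluded).
genres: 3 nullable (floor, fee, status — PK (genre_id) and explicit NOT NULL columns excluded).
Total: 3 + 5 + 7 + 6 + 3 = 24.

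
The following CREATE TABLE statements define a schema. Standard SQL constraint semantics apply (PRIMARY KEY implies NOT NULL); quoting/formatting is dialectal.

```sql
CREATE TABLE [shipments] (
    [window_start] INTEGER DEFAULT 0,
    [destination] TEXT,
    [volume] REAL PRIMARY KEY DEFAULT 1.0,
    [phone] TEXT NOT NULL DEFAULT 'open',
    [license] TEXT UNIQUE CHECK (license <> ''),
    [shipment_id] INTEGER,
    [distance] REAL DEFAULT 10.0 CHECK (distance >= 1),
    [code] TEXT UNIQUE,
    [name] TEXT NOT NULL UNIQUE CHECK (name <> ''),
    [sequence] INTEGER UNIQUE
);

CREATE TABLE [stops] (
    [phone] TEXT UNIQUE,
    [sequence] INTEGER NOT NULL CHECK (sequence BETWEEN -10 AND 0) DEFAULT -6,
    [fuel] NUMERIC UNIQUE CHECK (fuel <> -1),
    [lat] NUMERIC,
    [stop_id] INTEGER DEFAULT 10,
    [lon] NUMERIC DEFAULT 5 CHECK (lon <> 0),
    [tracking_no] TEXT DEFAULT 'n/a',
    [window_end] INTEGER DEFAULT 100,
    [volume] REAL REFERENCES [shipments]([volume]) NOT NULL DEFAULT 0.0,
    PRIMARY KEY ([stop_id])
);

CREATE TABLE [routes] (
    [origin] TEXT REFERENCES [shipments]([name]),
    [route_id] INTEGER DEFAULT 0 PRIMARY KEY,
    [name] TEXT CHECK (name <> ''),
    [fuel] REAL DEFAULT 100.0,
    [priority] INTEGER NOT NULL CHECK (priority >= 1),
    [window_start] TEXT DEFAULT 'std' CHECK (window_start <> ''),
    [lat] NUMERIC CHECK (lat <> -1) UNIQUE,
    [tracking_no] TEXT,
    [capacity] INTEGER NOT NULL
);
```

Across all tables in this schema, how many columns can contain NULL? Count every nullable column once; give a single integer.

shipments: 7 nullable (window_start, destination, license, shipment_id, distance, code, sequence — PK (volume) and explicit NOT NULL columns excluded).
stops: 6 nullable (phone, fuel, lat, lon, tracking_no, window_end — PK (stop_id) and explicit NOT NULL columns excluded).
routes: 6 nullable (origin, name, fuel, window_start, lat, tracking_no — PK (route_id) and explicit NOT NULL columns excluded).
Total: 7 + 6 + 6 = 19.

19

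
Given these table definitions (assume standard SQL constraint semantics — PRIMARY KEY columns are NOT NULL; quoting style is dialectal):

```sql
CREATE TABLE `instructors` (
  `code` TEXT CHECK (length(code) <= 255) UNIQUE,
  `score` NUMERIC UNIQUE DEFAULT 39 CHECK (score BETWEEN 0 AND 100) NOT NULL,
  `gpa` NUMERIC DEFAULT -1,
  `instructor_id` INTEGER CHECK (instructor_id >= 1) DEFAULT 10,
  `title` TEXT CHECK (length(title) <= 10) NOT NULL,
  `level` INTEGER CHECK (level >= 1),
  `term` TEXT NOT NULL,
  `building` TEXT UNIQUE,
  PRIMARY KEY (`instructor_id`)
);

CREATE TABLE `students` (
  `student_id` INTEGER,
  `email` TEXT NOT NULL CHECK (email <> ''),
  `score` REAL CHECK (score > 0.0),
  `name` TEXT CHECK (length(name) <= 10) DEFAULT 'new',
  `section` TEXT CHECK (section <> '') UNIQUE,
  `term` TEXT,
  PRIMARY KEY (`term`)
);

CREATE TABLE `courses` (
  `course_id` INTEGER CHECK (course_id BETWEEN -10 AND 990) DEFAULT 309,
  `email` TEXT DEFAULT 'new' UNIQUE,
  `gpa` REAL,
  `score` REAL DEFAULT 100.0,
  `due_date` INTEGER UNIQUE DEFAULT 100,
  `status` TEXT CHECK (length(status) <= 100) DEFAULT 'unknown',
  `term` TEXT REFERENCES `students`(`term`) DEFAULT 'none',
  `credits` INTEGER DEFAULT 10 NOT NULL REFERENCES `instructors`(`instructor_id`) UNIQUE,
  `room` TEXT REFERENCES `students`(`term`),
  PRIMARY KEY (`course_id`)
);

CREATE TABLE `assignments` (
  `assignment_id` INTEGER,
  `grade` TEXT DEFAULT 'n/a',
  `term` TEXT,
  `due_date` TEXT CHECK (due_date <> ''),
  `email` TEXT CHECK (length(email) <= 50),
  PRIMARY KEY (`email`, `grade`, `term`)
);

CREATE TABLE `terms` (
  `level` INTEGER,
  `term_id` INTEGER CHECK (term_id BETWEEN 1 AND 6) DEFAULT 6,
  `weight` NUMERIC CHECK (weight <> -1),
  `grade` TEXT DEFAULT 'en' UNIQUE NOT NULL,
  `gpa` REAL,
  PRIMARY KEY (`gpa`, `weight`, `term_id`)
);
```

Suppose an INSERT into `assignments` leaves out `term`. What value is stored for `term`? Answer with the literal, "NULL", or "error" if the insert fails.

term has no DEFAULT clause.
Omitting it would insert NULL, but it is part of the PRIMARY KEY, so the INSERT fails.

error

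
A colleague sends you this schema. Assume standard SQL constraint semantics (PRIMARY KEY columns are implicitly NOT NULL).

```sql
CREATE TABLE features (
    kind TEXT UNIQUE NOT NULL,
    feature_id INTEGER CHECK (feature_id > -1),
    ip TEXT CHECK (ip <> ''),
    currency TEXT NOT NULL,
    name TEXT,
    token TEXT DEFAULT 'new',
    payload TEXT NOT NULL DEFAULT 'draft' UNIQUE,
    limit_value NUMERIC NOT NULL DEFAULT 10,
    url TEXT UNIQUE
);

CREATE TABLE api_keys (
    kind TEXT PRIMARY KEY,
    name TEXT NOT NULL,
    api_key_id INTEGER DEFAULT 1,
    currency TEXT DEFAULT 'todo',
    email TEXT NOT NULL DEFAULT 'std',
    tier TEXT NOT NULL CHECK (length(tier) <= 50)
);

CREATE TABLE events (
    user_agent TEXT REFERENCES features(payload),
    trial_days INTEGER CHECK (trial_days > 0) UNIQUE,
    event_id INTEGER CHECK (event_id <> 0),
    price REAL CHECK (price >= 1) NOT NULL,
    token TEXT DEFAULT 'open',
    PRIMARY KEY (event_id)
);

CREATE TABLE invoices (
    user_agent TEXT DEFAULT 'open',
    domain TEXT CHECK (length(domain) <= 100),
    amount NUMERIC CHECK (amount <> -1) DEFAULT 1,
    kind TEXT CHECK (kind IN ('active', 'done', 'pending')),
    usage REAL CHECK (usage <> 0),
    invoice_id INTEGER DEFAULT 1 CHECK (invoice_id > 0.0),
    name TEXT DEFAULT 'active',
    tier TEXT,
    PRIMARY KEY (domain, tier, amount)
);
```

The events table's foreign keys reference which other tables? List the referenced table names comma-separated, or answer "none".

features

- user_agent REFERENCES features(payload).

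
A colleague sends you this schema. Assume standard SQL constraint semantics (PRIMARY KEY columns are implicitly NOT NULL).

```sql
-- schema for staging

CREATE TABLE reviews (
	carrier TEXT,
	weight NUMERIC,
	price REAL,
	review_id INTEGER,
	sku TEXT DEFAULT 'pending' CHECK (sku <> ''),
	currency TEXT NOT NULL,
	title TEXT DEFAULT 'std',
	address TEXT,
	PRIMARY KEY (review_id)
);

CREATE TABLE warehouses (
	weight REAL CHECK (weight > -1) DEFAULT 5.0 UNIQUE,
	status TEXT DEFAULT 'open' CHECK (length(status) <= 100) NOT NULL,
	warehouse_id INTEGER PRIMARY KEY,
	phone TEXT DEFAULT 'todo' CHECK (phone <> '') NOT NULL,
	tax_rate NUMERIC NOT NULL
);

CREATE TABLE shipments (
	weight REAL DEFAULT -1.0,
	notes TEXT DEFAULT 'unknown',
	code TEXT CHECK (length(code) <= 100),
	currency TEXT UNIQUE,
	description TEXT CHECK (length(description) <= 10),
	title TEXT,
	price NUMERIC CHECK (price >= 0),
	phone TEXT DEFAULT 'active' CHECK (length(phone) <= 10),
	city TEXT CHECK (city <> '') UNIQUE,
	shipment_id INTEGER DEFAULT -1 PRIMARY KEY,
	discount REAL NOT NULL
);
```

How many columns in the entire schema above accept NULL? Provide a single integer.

16

reviews: 6 nullable (carrier, weight, price, sku, title, address — PK (review_id) and explicit NOT NULL columns excluded).
warehouses: 1 nullable (weight — PK (warehouse_id) and explicit NOT NULL columns excluded).
shipments: 9 nullable (weight, notes, code, currency, description, title, price, phone, city — PK (shipment_id) and explicit NOT NULL columns excluded).
Total: 6 + 1 + 9 = 16.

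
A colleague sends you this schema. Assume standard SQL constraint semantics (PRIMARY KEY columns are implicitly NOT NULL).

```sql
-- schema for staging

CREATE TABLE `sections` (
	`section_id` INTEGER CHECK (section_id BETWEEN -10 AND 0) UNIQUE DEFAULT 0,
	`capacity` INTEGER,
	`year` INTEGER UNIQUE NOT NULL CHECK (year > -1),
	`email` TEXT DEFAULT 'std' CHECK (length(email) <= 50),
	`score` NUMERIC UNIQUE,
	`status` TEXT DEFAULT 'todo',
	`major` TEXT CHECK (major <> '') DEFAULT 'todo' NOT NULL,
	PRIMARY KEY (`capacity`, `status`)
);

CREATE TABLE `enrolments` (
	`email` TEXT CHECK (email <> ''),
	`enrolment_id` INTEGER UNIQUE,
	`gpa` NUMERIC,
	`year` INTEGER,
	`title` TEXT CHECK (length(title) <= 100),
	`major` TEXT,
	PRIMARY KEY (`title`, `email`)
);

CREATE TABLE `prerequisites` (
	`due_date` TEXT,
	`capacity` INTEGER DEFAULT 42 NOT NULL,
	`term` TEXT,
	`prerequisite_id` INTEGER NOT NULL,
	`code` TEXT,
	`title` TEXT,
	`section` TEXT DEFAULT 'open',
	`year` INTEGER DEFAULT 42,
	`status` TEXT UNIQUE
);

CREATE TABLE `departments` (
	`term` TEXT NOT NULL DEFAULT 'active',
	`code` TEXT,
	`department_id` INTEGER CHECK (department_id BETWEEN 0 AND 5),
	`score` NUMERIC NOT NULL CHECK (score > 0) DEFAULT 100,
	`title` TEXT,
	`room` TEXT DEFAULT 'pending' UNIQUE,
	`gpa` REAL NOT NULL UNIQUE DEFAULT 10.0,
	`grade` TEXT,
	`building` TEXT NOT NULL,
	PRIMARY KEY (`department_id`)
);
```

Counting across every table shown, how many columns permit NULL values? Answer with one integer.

sections: 3 nullable (section_id, email, score — PK (capacity, status) and explicit NOT NULL columns excluded).
enrolments: 4 nullable (enrolment_id, gpa, year, major — PK (title, email) and explicit NOT NULL columns excluded).
prerequisites: 7 nullable (due_date, term, code, title, section, year, status — PK none and explicit NOT NULL columns excluded).
departments: 4 nullable (code, title, room, grade — PK (department_id) and explicit NOT NULL columns excluded).
Total: 3 + 4 + 7 + 4 = 18.

18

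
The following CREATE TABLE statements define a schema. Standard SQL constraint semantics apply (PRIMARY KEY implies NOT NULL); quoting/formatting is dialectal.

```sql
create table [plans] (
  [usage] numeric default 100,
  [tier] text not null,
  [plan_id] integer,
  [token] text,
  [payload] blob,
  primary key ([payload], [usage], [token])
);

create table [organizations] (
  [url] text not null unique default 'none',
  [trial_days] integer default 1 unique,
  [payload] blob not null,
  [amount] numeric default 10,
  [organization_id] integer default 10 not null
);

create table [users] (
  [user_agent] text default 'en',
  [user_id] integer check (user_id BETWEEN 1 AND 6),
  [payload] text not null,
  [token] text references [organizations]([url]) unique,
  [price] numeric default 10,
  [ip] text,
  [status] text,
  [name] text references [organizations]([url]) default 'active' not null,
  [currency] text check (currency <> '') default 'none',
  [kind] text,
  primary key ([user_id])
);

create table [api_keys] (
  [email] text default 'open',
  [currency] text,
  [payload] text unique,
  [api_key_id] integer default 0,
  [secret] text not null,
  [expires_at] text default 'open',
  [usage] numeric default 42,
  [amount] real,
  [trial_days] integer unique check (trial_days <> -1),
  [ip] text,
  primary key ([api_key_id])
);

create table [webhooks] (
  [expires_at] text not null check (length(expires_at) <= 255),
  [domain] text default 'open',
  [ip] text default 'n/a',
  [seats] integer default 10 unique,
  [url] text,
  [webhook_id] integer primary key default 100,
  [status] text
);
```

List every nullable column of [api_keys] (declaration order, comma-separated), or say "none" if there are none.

- email: DEFAULT only fills an omitted column; an explicit NULL is still allowed → nullable.
- currency: no NOT NULL constraint applies → nullable.
- payload: UNIQUE does not imply NOT NULL → nullable.
- api_key_id: part of the PRIMARY KEY, which implies NOT NULL → not nullable.
- secret: declared NOT NULL → not nullable.
- expires_at: DEFAULT only fills an omitted column; an explicit NULL is still allowed → nullable.
- usage: DEFAULT only fills an omitted column; an explicit NULL is still allowed → nullable.
- amount: no NOT NULL constraint applies → nullable.
- trial_days: CHECK does not forbid NULL (a CHECK constraint passes when its expression is NULL) → nullable.
- ip: no NOT NULL constraint applies → nullable.

email, currency, payload, expires_at, usage, amount, trial_days, ip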